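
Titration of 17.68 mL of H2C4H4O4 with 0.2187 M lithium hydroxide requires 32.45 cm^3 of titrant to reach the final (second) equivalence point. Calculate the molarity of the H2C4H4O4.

n(LiOH) = 0.2187 x 0.03245 = 0.007097 mol.
At the final (second) equivalence point, 2 mol OH^- react per mol H2C4H4O4, so n(H2C4H4O4) = 0.007097 / 2 = 0.003548 mol.
[H2C4H4O4] = 0.003548 / 0.01768 L = 0.201 M.

0.201 M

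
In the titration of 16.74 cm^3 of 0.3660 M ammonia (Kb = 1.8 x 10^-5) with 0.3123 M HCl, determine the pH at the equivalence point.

n(NH3) = 0.3660 x 0.01674 = 0.006127 mol; V(HCl) at equivalence = 0.006127/0.3123 = 0.01962 L.
At equivalence the base is fully converted to NH4+; total volume = 0.03636 L, so [NH4+] = 0.006127/0.03636 = 0.1685 M.
Ka(NH4+) = Kw/Kb = 1.0e-14 / 1.8 x 10^-5 = 5.56e-10.
[H^+] = sqrt(Ka x [NH4+]) = sqrt(5.56e-10 x 0.1685) = 9.68e-6 M.
pH = -log(9.68e-6) = 5.01.

5.01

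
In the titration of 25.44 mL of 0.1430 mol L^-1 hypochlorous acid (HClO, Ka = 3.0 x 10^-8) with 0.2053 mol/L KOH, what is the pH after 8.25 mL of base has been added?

Initial n(HClO) = 0.1430 x 0.02544 = 0.003638 mol.
n(KOH) added = 0.2053 x 0.008250 = 0.001694 mol, converting that many moles of HClO to ClO-.
Remaining n(HClO) = 0.001944 mol; n(ClO-) = 0.001694 mol.
By Henderson-Hasselbalch, pH = pKa + log([A^-]/[HA]) = 7.52 + log(0.001694/0.001944) = 7.52 + (-0.06) = 7.46.

7.46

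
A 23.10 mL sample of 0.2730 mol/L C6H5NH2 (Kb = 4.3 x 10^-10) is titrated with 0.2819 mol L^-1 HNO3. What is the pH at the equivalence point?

2.75

n(C6H5NH2) = 0.2730 x 0.02310 = 0.006306 mol; V(HNO3) at equivalence = 0.006306/0.2819 = 0.02237 L.
At equivalence the base is fully converted to C6H5NH3+; total volume = 0.04547 L, so [C6H5NH3+] = 0.006306/0.04547 = 0.1387 M.
Ka(C6H5NH3+) = Kw/Kb = 1.0e-14 / 4.3 x 10^-10 = 2.33e-5.
[H^+] = sqrt(Ka x [C6H5NH3+]) = sqrt(2.33e-5 x 0.1387) = 0.00180 M.
pH = -log(0.00180) = 2.75.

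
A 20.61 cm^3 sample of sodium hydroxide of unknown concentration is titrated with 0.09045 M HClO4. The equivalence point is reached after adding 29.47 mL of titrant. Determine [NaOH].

n(HClO4) delivered = 0.09045 x 0.02947 = 0.002666 mol.
For a 1:1 reaction, n(NaOH) = 0.002666 mol.
[NaOH] = 0.002666 mol / 0.02061 L = 0.129 M.

0.129 M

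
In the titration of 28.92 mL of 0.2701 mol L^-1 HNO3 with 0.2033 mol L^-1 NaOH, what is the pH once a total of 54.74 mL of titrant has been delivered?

12.60

n(acid) = 0.2701 x 0.02892 = 0.007811 mol; n(NaOH) added = 0.2033 x 0.05474 = 0.01113 mol.
Base is in excess by 0.01113 - 0.007811 = 0.003317 mol in a total volume of 0.08366 L.
[OH^-] = 0.003317/0.08366 = 0.03965 M, so pOH = 1.40 and pH = 14.00 - 1.40 = 12.60.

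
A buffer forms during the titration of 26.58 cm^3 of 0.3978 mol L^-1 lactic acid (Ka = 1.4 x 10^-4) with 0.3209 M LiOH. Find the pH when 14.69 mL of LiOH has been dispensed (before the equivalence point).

Initial n(HC3H5O3) = 0.3978 x 0.02658 = 0.01057 mol.
n(LiOH) added = 0.3209 x 0.01469 = 0.004714 mol, converting that many moles of HC3H5O3 to C3H5O3-.
Remaining n(HC3H5O3) = 0.005860 mol; n(C3H5O3-) = 0.004714 mol.
By Henderson-Hasselbalch, pH = pKa + log([A^-]/[HA]) = 3.85 + log(0.004714/0.005860) = 3.85 + (-0.09) = 3.76.

3.76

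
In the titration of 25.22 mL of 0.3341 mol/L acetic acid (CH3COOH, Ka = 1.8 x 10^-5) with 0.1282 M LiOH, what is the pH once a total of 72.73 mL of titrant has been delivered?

11.96

n(acid) = 0.3341 x 0.02522 = 0.008426 mol; n(LiOH) added = 0.1282 x 0.07273 = 0.009324 mol.
Base is in excess by 0.009324 - 0.008426 = 0.0008980 mol in a total volume of 0.09795 L.
[OH^-] = 0.0008980/0.09795 = 0.009168 M, so pOH = 2.04 and pH = 14.00 - 2.04 = 11.96.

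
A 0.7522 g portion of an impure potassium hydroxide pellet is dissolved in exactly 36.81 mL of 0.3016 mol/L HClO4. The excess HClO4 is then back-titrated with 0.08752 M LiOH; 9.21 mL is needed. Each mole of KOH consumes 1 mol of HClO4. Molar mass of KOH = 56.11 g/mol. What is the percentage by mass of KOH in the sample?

Total n(HClO4) added = 0.3016 x 0.03681 = 0.01110 mol.
n(LiOH) used = 0.08752 x 0.009210 = 0.0008061 mol, which equals the excess n(HClO4).
So n(HClO4) consumed by the sample = 0.01110 - 0.0008061 = 0.01030 mol.
n(KOH) = 0.01030 / 1 = 0.01030 mol.
mass KOH = 0.01030 x 56.11 = 0.5777 g, so %KOH = 0.5777/0.7522 x 100 = 76.8%.

76.8%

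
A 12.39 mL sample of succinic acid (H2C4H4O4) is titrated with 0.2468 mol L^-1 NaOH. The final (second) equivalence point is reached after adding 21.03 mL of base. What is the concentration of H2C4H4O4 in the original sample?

0.209 M

n(NaOH) = 0.2468 x 0.02103 = 0.005190 mol.
At the final (second) equivalence point, 2 mol OH^- react per mol H2C4H4O4, so n(H2C4H4O4) = 0.005190 / 2 = 0.002595 mol.
[H2C4H4O4] = 0.002595 / 0.01239 L = 0.209 M.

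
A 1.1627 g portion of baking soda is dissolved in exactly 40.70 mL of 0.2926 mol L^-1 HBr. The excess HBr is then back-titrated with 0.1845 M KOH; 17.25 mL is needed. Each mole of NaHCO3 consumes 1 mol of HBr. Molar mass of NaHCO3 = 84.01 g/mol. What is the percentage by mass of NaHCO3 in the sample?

Total n(HBr) added = 0.2926 x 0.04070 = 0.01191 mol.
n(KOH) used = 0.1845 x 0.01725 = 0.003183 mol, which equals the excess n(HBr).
So n(HBr) consumed by the sample = 0.01191 - 0.003183 = 0.008726 mol.
n(NaHCO3) = 0.008726 / 1 = 0.008726 mol.
mass NaHCO3 = 0.008726 x 84.01 = 0.7331 g, so %NaHCO3 = 0.7331/1.1627 x 100 = 63.1%.

63.1%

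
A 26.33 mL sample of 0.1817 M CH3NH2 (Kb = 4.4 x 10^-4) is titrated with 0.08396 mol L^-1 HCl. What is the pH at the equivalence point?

5.94

n(CH3NH2) = 0.1817 x 0.02633 = 0.004784 mol; V(HCl) at equivalence = 0.004784/0.08396 = 0.05698 L.
At equivalence the base is fully converted to CH3NH3+; total volume = 0.08331 L, so [CH3NH3+] = 0.004784/0.08331 = 0.05743 M.
Ka(CH3NH3+) = Kw/Kb = 1.0e-14 / 4.4 x 10^-4 = 2.27e-11.
[H^+] = sqrt(Ka x [CH3NH3+]) = sqrt(2.27e-11 x 0.05743) = 1.14e-6 M.
pH = -log(1.14e-6) = 5.94.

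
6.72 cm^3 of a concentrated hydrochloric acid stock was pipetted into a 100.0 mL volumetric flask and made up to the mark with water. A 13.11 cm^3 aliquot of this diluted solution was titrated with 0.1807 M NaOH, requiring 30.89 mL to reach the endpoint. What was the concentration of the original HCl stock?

6.34 M

n(NaOH) = 0.1807 x 0.03089 = 0.005582 mol.
n(HCl) in the aliquot = 0.005582 mol.
[diluted HCl] = 0.005582 / 0.01311 = 0.4258 M.
Dilution factor = 100.0/6.720 = 14.88, so [stock] = 0.4258 x 14.88 = 6.34 M.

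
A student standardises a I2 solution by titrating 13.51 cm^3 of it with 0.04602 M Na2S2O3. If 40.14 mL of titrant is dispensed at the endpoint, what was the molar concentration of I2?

n(Na2S2O3) = 0.04602 x 0.04014 = 0.001847 mol.
From the balanced equation, 2 mol Na2S2O3 reacts with 1 mol I2, so n(I2) = 0.001847 x 1/2 = 0.0009236 mol.
[I2] = 0.0009236 / 0.01351 L = 0.0684 M.

0.0684 M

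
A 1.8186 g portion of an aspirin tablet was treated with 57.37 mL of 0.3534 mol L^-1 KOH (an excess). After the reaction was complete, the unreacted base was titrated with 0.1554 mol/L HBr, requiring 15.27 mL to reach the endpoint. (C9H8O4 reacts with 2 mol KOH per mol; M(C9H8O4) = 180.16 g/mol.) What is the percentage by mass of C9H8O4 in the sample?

88.7%

Total n(KOH) added = 0.3534 x 0.05737 = 0.02027 mol.
n(HBr) used = 0.1554 x 0.01527 = 0.002373 mol, which equals the excess n(KOH).
So n(KOH) consumed by the sample = 0.02027 - 0.002373 = 0.01790 mol.
n(C9H8O4) = 0.01790 / 2 = 0.008951 mol.
mass C9H8O4 = 0.008951 x 180.16 = 1.613 g, so %C9H8O4 = 1.613/1.8186 x 100 = 88.7%.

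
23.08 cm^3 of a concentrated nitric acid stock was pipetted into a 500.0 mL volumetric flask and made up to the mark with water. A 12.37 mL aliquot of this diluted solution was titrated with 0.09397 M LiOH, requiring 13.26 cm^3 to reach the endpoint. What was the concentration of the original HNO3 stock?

2.18 M

n(LiOH) = 0.09397 x 0.01326 = 0.001246 mol.
n(HNO3) in the aliquot = 0.001246 mol.
[diluted HNO3] = 0.001246 / 0.01237 = 0.1007 M.
Dilution factor = 500.0/23.08 = 21.66, so [stock] = 0.1007 x 21.66 = 2.18 M.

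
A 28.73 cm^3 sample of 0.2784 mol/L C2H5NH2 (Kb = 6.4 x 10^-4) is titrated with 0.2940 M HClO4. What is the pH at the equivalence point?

n(C2H5NH2) = 0.2784 x 0.02873 = 0.007998 mol; V(HClO4) at equivalence = 0.007998/0.2940 = 0.02721 L.
At equivalence the base is fully converted to C2H5NH3+; total volume = 0.05594 L, so [C2H5NH3+] = 0.007998/0.05594 = 0.1430 M.
Ka(C2H5NH3+) = Kw/Kb = 1.0e-14 / 6.4 x 10^-4 = 1.56e-11.
[H^+] = sqrt(Ka x [C2H5NH3+]) = sqrt(1.56e-11 x 0.1430) = 1.49e-6 M.
pH = -log(1.49e-6) = 5.83.

5.83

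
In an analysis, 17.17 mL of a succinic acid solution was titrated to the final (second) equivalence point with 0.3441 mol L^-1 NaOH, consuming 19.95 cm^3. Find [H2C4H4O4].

0.200 M

n(NaOH) = 0.3441 x 0.01995 = 0.006865 mol.
At the final (second) equivalence point, 2 mol OH^- react per mol H2C4H4O4, so n(H2C4H4O4) = 0.006865 / 2 = 0.003432 mol.
[H2C4H4O4] = 0.003432 / 0.01717 L = 0.200 M.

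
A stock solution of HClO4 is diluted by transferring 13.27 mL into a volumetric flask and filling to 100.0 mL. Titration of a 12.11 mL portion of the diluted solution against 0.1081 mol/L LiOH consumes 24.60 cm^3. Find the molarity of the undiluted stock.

n(LiOH) = 0.1081 x 0.02460 = 0.002659 mol.
n(HClO4) in the aliquot = 0.002659 mol.
[diluted HClO4] = 0.002659 / 0.01211 = 0.2196 M.
Dilution factor = 100.0/13.27 = 7.536, so [stock] = 0.2196 x 7.536 = 1.65 M.

1.65 M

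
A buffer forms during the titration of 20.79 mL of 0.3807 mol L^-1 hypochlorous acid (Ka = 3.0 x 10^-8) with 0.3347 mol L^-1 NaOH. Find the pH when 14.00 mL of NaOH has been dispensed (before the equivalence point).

Initial n(HClO) = 0.3807 x 0.02079 = 0.007915 mol.
n(NaOH) added = 0.3347 x 0.01400 = 0.004686 mol, converting that many moles of HClO to ClO-.
Remaining n(HClO) = 0.003229 mol; n(ClO-) = 0.004686 mol.
By Henderson-Hasselbalch, pH = pKa + log([A^-]/[HA]) = 7.52 + log(0.004686/0.003229) = 7.52 + (+0.16) = 7.68.

7.68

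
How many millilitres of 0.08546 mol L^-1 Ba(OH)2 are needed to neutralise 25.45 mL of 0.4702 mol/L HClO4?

70.0 mL

n(HClO4) = 0.4702 mol/L x 0.02545 L = 0.01197 mol.
The neutralisation is 2 HClO4 : 1 Ba(OH)2, so n(Ba(OH)2) = 0.01197 x 1/2 = 0.005983 mol.
V(Ba(OH)2) = 0.005983 / 0.08546 = 0.07001 L = 70.0 mL.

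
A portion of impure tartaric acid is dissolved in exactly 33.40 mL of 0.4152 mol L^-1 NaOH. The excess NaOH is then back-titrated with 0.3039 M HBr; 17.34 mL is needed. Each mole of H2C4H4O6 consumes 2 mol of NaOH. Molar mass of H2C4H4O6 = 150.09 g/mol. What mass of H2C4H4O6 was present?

Total n(NaOH) added = 0.4152 x 0.03340 = 0.01387 mol.
n(HBr) used = 0.3039 x 0.01734 = 0.005270 mol, which equals the excess n(NaOH).
So n(NaOH) consumed by the sample = 0.01387 - 0.005270 = 0.008598 mol.
n(H2C4H4O6) = 0.008598 / 2 = 0.004299 mol.
mass = 0.004299 mol x 150.09 g/mol = 0.645 g.

0.645 g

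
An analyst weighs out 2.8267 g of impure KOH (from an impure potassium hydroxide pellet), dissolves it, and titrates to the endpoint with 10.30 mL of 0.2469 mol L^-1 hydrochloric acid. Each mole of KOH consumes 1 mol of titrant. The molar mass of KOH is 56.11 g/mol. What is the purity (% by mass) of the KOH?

n(HCl) = 0.2469 x 0.01030 = 0.002543 mol.
n(KOH) = 0.002543 / 1 = 0.002543 mol.
mass of KOH = 0.002543 x 56.11 = 0.1427 g.
% purity = 0.1427 / 2.8267 x 100 = 5.05%.

5.05%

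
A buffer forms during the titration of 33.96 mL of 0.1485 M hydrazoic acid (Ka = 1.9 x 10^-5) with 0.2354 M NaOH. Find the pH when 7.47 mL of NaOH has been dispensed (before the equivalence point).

4.45

Initial n(HN3) = 0.1485 x 0.03396 = 0.005043 mol.
n(NaOH) added = 0.2354 x 0.007470 = 0.001758 mol, converting that many moles of HN3 to N3-.
Remaining n(HN3) = 0.003285 mol; n(N3-) = 0.001758 mol.
By Henderson-Hasselbalch, pH = pKa + log([A^-]/[HA]) = 4.72 + log(0.001758/0.003285) = 4.72 + (-0.27) = 4.45.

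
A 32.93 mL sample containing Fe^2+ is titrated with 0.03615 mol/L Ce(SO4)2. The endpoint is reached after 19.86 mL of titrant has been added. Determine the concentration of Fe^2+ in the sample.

0.0218 M

n(Ce(SO4)2) = 0.03615 x 0.01986 = 0.0007179 mol.
From the balanced equation, 1 mol Ce(SO4)2 reacts with 1 mol Fe^2+, so n(Fe^2+) = 0.0007179 x 1/1 = 0.0007179 mol.
[Fe^2+] = 0.0007179 / 0.03293 L = 0.0218 M.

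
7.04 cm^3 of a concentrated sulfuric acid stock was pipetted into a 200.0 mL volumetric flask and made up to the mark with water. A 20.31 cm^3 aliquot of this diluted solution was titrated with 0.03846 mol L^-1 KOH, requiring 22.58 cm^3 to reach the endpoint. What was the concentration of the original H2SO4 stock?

0.607 M

n(KOH) = 0.03846 x 0.02258 = 0.0008684 mol.
n(H2SO4) in the aliquot = 0.0008684 x 1/2 = 0.0004342 mol.
[diluted H2SO4] = 0.0004342 / 0.02031 = 0.02138 M.
Dilution factor = 200.0/7.040 = 28.41, so [stock] = 0.02138 x 28.41 = 0.607 M.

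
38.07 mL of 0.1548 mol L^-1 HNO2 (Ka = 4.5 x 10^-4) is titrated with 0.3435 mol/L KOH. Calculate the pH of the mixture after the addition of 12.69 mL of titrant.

Initial n(HNO2) = 0.1548 x 0.03807 = 0.005893 mol.
n(KOH) added = 0.3435 x 0.01269 = 0.004359 mol, converting that many moles of HNO2 to NO2-.
Remaining n(HNO2) = 0.001534 mol; n(NO2-) = 0.004359 mol.
By Henderson-Hasselbalch, pH = pKa + log([A^-]/[HA]) = 3.35 + log(0.004359/0.001534) = 3.35 + (+0.45) = 3.80.

3.80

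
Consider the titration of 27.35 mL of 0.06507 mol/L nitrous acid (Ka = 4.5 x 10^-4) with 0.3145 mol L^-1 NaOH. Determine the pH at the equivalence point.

8.04

n(HNO2) = 0.06507 x 0.02735 = 0.001780 mol; V(NaOH) at equivalence = 0.001780/0.3145 = 0.005659 L.
At equivalence all the acid is converted to NO2-; total volume = 0.02735 + 0.005659 = 0.03301 L, so [NO2-] = 0.001780/0.03301 = 0.05391 M.
Kb = Kw/Ka = 1.0e-14 / 4.5 x 10^-4 = 2.22e-11.
[OH^-] = sqrt(Kb x [NO2-]) = sqrt(2.22e-11 x 0.05391) = 1.09e-6 M.
pOH = 5.96, so pH = 14.00 - 5.96 = 8.04.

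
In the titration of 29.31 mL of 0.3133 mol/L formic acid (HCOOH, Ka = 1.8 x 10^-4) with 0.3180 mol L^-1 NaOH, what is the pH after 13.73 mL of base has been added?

3.70

Initial n(HCOOH) = 0.3133 x 0.02931 = 0.009183 mol.
n(NaOH) added = 0.3180 x 0.01373 = 0.004366 mol, converting that many moles of HCOOH to HCOO-.
Remaining n(HCOOH) = 0.004817 mol; n(HCOO-) = 0.004366 mol.
By Henderson-Hasselbalch, pH = pKa + log([A^-]/[HA]) = 3.74 + log(0.004366/0.004817) = 3.74 + (-0.04) = 3.70.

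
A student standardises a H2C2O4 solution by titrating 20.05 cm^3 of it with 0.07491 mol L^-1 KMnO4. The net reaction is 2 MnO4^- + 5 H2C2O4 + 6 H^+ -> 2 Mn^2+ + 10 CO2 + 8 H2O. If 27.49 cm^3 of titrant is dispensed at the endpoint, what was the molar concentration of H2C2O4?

0.257 M

n(KMnO4) = 0.07491 x 0.02749 = 0.002059 mol.
From the balanced equation, 2 mol KMnO4 reacts with 5 mol H2C2O4, so n(H2C2O4) = 0.002059 x 5/2 = 0.005148 mol.
[H2C2O4] = 0.005148 / 0.02005 L = 0.257 M.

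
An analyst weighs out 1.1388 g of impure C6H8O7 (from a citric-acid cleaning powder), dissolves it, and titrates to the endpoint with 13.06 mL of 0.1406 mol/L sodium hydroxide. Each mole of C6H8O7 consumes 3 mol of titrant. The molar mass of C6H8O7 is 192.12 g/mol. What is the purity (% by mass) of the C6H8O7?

10.3%

n(NaOH) = 0.1406 x 0.01306 = 0.001836 mol.
n(C6H8O7) = 0.001836 / 3 = 0.0006121 mol.
mass of C6H8O7 = 0.0006121 x 192.12 = 0.1176 g.
% purity = 0.1176 / 1.1388 x 100 = 10.3%.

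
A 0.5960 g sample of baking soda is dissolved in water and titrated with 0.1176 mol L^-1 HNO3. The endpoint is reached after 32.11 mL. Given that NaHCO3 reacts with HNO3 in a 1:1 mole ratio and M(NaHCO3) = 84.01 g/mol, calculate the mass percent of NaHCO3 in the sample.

n(HNO3) = 0.1176 x 0.03211 = 0.003776 mol.
n(NaHCO3) = 0.003776 / 1 = 0.003776 mol.
mass of NaHCO3 = 0.003776 x 84.01 = 0.3172 g.
% purity = 0.3172 / 0.5960 x 100 = 53.2%.

53.2%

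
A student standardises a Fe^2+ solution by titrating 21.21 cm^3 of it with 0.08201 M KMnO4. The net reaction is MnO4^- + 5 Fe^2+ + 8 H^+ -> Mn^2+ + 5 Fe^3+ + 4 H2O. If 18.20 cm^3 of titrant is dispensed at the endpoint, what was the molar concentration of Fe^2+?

0.352 M

n(KMnO4) = 0.08201 x 0.01820 = 0.001493 mol.
From the balanced equation, 1 mol KMnO4 reacts with 5 mol Fe^2+, so n(Fe^2+) = 0.001493 x 5/1 = 0.007463 mol.
[Fe^2+] = 0.007463 / 0.02121 L = 0.352 M.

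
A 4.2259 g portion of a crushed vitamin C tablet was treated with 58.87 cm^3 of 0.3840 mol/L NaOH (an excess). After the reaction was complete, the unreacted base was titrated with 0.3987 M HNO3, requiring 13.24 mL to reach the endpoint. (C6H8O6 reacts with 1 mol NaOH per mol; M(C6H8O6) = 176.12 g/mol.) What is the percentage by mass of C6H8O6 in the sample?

Total n(NaOH) added = 0.3840 x 0.05887 = 0.02261 mol.
n(HNO3) used = 0.3987 x 0.01324 = 0.005279 mol, which equals the excess n(NaOH).
So n(NaOH) consumed by the sample = 0.02261 - 0.005279 = 0.01733 mol.
n(C6H8O6) = 0.01733 / 1 = 0.01733 mol.
mass C6H8O6 = 0.01733 x 176.12 = 3.052 g, so %C6H8O6 = 3.052/4.2259 x 100 = 72.2%.

72.2%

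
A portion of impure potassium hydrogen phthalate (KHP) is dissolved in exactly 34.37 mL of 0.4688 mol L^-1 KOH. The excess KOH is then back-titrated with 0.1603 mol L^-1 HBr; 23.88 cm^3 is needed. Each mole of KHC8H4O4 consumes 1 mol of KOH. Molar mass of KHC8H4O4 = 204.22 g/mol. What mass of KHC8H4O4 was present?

2.51 g

Total n(KOH) added = 0.4688 x 0.03437 = 0.01611 mol.
n(HBr) used = 0.1603 x 0.02388 = 0.003828 mol, which equals the excess n(KOH).
So n(KOH) consumed by the sample = 0.01611 - 0.003828 = 0.01228 mol.
n(KHC8H4O4) = 0.01228 / 1 = 0.01228 mol.
mass = 0.01228 mol x 204.22 g/mol = 2.51 g.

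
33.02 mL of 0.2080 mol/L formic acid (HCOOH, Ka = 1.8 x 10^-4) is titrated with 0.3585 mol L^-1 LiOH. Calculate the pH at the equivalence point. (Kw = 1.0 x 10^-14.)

n(HCOOH) = 0.2080 x 0.03302 = 0.006868 mol; V(LiOH) at equivalence = 0.006868/0.3585 = 0.01916 L.
At equivalence all the acid is converted to HCOO-; total volume = 0.03302 + 0.01916 = 0.05218 L, so [HCOO-] = 0.006868/0.05218 = 0.1316 M.
Kb = Kw/Ka = 1.0e-14 / 1.8 x 10^-4 = 5.56e-11.
[OH^-] = sqrt(Kb x [HCOO-]) = sqrt(5.56e-11 x 0.1316) = 2.70e-6 M.
pOH = 5.57, so pH = 14.00 - 5.57 = 8.43.

8.43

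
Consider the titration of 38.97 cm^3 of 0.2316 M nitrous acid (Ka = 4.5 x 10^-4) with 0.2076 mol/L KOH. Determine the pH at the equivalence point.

8.19

n(HNO2) = 0.2316 x 0.03897 = 0.009025 mol; V(KOH) at equivalence = 0.009025/0.2076 = 0.04348 L.
At equivalence all the acid is converted to NO2-; total volume = 0.03897 + 0.04348 = 0.08245 L, so [NO2-] = 0.009025/0.08245 = 0.1095 M.
Kb = Kw/Ka = 1.0e-14 / 4.5 x 10^-4 = 2.22e-11.
[OH^-] = sqrt(Kb x [NO2-]) = sqrt(2.22e-11 x 0.1095) = 1.56e-6 M.
pOH = 5.81, so pH = 14.00 - 5.81 = 8.19.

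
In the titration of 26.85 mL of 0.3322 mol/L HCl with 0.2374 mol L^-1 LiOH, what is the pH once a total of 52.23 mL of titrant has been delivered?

n(acid) = 0.3322 x 0.02685 = 0.008920 mol; n(LiOH) added = 0.2374 x 0.05223 = 0.01240 mol.
Base is in excess by 0.01240 - 0.008920 = 0.003480 mol in a total volume of 0.07908 L.
[OH^-] = 0.003480/0.07908 = 0.04400 M, so pOH = 1.36 and pH = 14.00 - 1.36 = 12.64.

12.64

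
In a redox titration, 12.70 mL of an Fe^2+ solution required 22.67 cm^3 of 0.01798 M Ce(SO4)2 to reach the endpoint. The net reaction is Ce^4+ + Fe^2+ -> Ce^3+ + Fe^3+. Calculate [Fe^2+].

0.0321 M

n(Ce(SO4)2) = 0.01798 x 0.02267 = 0.0004076 mol.
From the balanced equation, 1 mol Ce(SO4)2 reacts with 1 mol Fe^2+, so n(Fe^2+) = 0.0004076 x 1/1 = 0.0004076 mol.
[Fe^2+] = 0.0004076 / 0.01270 L = 0.0321 M.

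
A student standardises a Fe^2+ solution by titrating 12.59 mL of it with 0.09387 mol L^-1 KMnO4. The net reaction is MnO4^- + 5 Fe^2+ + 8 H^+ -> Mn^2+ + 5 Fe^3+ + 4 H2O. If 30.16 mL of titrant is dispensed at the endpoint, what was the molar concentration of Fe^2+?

1.12 M

n(KMnO4) = 0.09387 x 0.03016 = 0.002831 mol.
From the balanced equation, 1 mol KMnO4 reacts with 5 mol Fe^2+, so n(Fe^2+) = 0.002831 x 5/1 = 0.01416 mol.
[Fe^2+] = 0.01416 / 0.01259 L = 1.12 M.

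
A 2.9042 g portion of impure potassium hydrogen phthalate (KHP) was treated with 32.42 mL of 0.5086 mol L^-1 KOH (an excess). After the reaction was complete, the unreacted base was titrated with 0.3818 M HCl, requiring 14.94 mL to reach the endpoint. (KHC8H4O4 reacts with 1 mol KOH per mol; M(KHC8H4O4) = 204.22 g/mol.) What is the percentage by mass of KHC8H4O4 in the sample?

75.8%

Total n(KOH) added = 0.5086 x 0.03242 = 0.01649 mol.
n(HCl) used = 0.3818 x 0.01494 = 0.005704 mol, which equals the excess n(KOH).
So n(KOH) consumed by the sample = 0.01649 - 0.005704 = 0.01078 mol.
n(KHC8H4O4) = 0.01078 / 1 = 0.01078 mol.
mass KHC8H4O4 = 0.01078 x 204.22 = 2.202 g, so %KHC8H4O4 = 2.202/2.9042 x 100 = 75.8%.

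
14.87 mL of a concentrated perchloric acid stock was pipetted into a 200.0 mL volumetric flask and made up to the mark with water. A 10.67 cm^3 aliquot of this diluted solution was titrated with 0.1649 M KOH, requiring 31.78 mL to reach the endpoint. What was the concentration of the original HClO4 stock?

n(KOH) = 0.1649 x 0.03178 = 0.005241 mol.
n(HClO4) in the aliquot = 0.005241 mol.
[diluted HClO4] = 0.005241 / 0.01067 = 0.4911 M.
Dilution factor = 200.0/14.87 = 13.45, so [stock] = 0.4911 x 13.45 = 6.61 M.

6.61 M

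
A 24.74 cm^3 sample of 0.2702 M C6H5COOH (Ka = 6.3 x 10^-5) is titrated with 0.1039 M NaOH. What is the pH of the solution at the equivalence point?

n(C6H5COOH) = 0.2702 x 0.02474 = 0.006685 mol; V(NaOH) at equivalence = 0.006685/0.1039 = 0.06434 L.
At equivalence all the acid is converted to C6H5COO-; total volume = 0.02474 + 0.06434 = 0.08908 L, so [C6H5COO-] = 0.006685/0.08908 = 0.07504 M.
Kb = Kw/Ka = 1.0e-14 / 6.3 x 10^-5 = 1.59e-10.
[OH^-] = sqrt(Kb x [C6H5COO-]) = sqrt(1.59e-10 x 0.07504) = 3.45e-6 M.
pOH = 5.46, so pH = 14.00 - 5.46 = 8.54.

8.54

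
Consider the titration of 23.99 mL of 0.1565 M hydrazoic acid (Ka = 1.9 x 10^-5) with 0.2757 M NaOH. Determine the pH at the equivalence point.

8.86

n(HN3) = 0.1565 x 0.02399 = 0.003754 mol; V(NaOH) at equivalence = 0.003754/0.2757 = 0.01362 L.
At equivalence all the acid is converted to N3-; total volume = 0.02399 + 0.01362 = 0.03761 L, so [N3-] = 0.003754/0.03761 = 0.09983 M.
Kb = Kw/Ka = 1.0e-14 / 1.9 x 10^-5 = 5.26e-10.
[OH^-] = sqrt(Kb x [N3-]) = sqrt(5.26e-10 x 0.09983) = 7.25e-6 M.
pOH = 5.14, so pH = 14.00 - 5.14 = 8.86.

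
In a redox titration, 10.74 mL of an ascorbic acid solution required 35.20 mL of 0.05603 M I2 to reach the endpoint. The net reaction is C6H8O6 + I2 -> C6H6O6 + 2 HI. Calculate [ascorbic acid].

0.184 M

n(I2) = 0.05603 x 0.03520 = 0.001972 mol.
From the balanced equation, 1 mol I2 reacts with 1 mol ascorbic acid, so n(ascorbic acid) = 0.001972 x 1/1 = 0.001972 mol.
[ascorbic acid] = 0.001972 / 0.01074 L = 0.184 M.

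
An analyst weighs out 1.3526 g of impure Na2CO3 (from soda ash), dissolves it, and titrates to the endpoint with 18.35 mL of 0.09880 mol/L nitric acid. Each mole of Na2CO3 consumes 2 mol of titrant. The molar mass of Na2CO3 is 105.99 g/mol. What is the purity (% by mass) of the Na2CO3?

7.10%

n(HNO3) = 0.09880 x 0.01835 = 0.001813 mol.
n(Na2CO3) = 0.001813 / 2 = 0.0009065 mol.
mass of Na2CO3 = 0.0009065 x 105.99 = 0.09608 g.
% purity = 0.09608 / 1.3526 x 100 = 7.10%.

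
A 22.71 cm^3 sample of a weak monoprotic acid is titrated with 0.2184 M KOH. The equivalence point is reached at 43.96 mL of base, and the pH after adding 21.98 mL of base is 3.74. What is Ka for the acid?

1.8 x 10^-4

21.98 mL is half of the equivalence volume, so this is the half-equivalence point where [HA] = [A^-].
At half-equivalence pH = pKa, so pKa = 3.74.
Ka = 10^(-3.74) = 1.8 x 10^-4.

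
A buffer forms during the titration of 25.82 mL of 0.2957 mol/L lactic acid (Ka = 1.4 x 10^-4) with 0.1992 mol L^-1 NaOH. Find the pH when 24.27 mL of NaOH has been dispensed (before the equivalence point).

4.09

Initial n(HC3H5O3) = 0.2957 x 0.02582 = 0.007635 mol.
n(NaOH) added = 0.1992 x 0.02427 = 0.004835 mol, converting that many moles of HC3H5O3 to C3H5O3-.
Remaining n(HC3H5O3) = 0.002800 mol; n(C3H5O3-) = 0.004835 mol.
By Henderson-Hasselbalch, pH = pKa + log([A^-]/[HA]) = 3.85 + log(0.004835/0.002800) = 3.85 + (+0.24) = 4.09.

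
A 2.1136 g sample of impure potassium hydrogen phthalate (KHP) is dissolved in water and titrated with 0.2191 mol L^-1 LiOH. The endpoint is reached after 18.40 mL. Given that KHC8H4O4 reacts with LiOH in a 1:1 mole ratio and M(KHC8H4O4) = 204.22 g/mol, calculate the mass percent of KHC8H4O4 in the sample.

n(LiOH) = 0.2191 x 0.01840 = 0.004031 mol.
n(KHC8H4O4) = 0.004031 / 1 = 0.004031 mol.
mass of KHC8H4O4 = 0.004031 x 204.22 = 0.8233 g.
% purity = 0.8233 / 2.1136 x 100 = 39.0%.

39.0%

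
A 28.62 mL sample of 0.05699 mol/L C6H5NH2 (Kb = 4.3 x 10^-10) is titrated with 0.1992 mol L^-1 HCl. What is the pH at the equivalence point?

n(C6H5NH2) = 0.05699 x 0.02862 = 0.001631 mol; V(HCl) at equivalence = 0.001631/0.1992 = 0.008188 L.
At equivalence the base is fully converted to C6H5NH3+; total volume = 0.03681 L, so [C6H5NH3+] = 0.001631/0.03681 = 0.04431 M.
Ka(C6H5NH3+) = Kw/Kb = 1.0e-14 / 4.3 x 10^-10 = 2.33e-5.
[H^+] = sqrt(Ka x [C6H5NH3+]) = sqrt(2.33e-5 x 0.04431) = 0.00102 M.
pH = -log(0.00102) = 2.99.

2.99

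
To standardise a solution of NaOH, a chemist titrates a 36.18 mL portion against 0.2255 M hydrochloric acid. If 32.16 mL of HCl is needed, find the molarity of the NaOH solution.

n(HCl) delivered = 0.2255 x 0.03216 = 0.007252 mol.
For a 1:1 reaction, n(NaOH) = 0.007252 mol.
[NaOH] = 0.007252 mol / 0.03618 L = 0.200 M.

0.200 M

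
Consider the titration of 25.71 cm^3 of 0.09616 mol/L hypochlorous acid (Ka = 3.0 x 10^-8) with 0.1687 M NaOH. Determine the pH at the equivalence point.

n(HClO) = 0.09616 x 0.02571 = 0.002472 mol; V(NaOH) at equivalence = 0.002472/0.1687 = 0.01465 L.
At equivalence all the acid is converted to ClO-; total volume = 0.02571 + 0.01465 = 0.04036 L, so [ClO-] = 0.002472/0.04036 = 0.06125 M.
Kb = Kw/Ka = 1.0e-14 / 3.0 x 10^-8 = 3.33e-7.
[OH^-] = sqrt(Kb x [ClO-]) = sqrt(3.33e-7 x 0.06125) = 0.000143 M.
pOH = 3.85, so pH = 14.00 - 3.85 = 10.15.

10.15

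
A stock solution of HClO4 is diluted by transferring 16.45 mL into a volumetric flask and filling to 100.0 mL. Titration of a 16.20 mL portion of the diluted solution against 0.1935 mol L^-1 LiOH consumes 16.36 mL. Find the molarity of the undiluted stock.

n(LiOH) = 0.1935 x 0.01636 = 0.003166 mol.
n(HClO4) in the aliquot = 0.003166 mol.
[diluted HClO4] = 0.003166 / 0.01620 = 0.1954 M.
Dilution factor = 100.0/16.45 = 6.079, so [stock] = 0.1954 x 6.079 = 1.19 M.

1.19 M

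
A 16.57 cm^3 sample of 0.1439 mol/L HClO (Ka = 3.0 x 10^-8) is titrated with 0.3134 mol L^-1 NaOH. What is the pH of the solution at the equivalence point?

n(HClO) = 0.1439 x 0.01657 = 0.002384 mol; V(NaOH) at equivalence = 0.002384/0.3134 = 0.007608 L.
At equivalence all the acid is converted to ClO-; total volume = 0.01657 + 0.007608 = 0.02418 L, so [ClO-] = 0.002384/0.02418 = 0.09862 M.
Kb = Kw/Ka = 1.0e-14 / 3.0 x 10^-8 = 3.33e-7.
[OH^-] = sqrt(Kb x [ClO-]) = sqrt(3.33e-7 x 0.09862) = 0.000181 M.
pOH = 3.74, so pH = 14.00 - 3.74 = 10.26.

10.26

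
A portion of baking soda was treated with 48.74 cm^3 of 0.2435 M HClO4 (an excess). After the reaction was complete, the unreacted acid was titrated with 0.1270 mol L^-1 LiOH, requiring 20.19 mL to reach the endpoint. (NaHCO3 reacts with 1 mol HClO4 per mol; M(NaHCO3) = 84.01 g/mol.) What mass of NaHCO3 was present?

0.782 g

Total n(HClO4) added = 0.2435 x 0.04874 = 0.01187 mol.
n(LiOH) used = 0.1270 x 0.02019 = 0.002564 mol, which equals the excess n(HClO4).
So n(HClO4) consumed by the sample = 0.01187 - 0.002564 = 0.009304 mol.
n(NaHCO3) = 0.009304 / 1 = 0.009304 mol.
mass = 0.009304 mol x 84.01 g/mol = 0.782 g.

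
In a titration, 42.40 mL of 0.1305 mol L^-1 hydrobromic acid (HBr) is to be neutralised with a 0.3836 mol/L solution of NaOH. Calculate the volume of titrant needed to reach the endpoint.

n(HBr) = 0.1305 mol/L x 0.04240 L = 0.005533 mol.
At equivalence n(NaOH) = n(HBr) = 0.005533 mol.
V(NaOH) = 0.005533 / 0.3836 = 0.01442 L = 14.4 mL.

14.4 mL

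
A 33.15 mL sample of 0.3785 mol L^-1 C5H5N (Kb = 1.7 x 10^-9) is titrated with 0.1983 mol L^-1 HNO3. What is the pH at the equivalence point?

n(C5H5N) = 0.3785 x 0.03315 = 0.01255 mol; V(HNO3) at equivalence = 0.01255/0.1983 = 0.06327 L.
At equivalence the base is fully converted to C5H5NH+; total volume = 0.09642 L, so [C5H5NH+] = 0.01255/0.09642 = 0.1301 M.
Ka(C5H5NH+) = Kw/Kb = 1.0e-14 / 1.7 x 10^-9 = 5.88e-6.
[H^+] = sqrt(Ka x [C5H5NH+]) = sqrt(5.88e-6 x 0.1301) = 0.000875 M.
pH = -log(0.000875) = 3.06.

3.06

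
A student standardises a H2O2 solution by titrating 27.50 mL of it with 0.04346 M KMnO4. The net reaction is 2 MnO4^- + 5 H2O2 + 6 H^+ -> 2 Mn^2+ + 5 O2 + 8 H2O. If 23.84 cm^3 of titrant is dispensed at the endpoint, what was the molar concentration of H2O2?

0.0942 M

n(KMnO4) = 0.04346 x 0.02384 = 0.001036 mol.
From the balanced equation, 2 mol KMnO4 reacts with 5 mol H2O2, so n(H2O2) = 0.001036 x 5/2 = 0.002590 mol.
[H2O2] = 0.002590 / 0.02750 L = 0.0942 M.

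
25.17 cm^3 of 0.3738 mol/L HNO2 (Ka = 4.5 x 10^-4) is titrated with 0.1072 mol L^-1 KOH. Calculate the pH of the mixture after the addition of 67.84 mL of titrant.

Initial n(HNO2) = 0.3738 x 0.02517 = 0.009409 mol.
n(KOH) added = 0.1072 x 0.06784 = 0.007272 mol, converting that many moles of HNO2 to NO2-.
Remaining n(HNO2) = 0.002136 mol; n(NO2-) = 0.007272 mol.
By Henderson-Hasselbalch, pH = pKa + log([A^-]/[HA]) = 3.35 + log(0.007272/0.002136) = 3.35 + (+0.53) = 3.88.

3.88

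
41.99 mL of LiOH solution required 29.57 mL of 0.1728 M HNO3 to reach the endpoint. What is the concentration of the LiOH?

0.122 M

n(HNO3) delivered = 0.1728 x 0.02957 = 0.005110 mol.
For a 1:1 reaction, n(LiOH) = 0.005110 mol.
[LiOH] = 0.005110 mol / 0.04199 L = 0.122 M.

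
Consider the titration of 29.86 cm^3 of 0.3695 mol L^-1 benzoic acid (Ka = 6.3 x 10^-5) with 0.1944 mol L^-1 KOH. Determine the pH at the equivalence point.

8.65

n(C6H5COOH) = 0.3695 x 0.02986 = 0.01103 mol; V(KOH) at equivalence = 0.01103/0.1944 = 0.05676 L.
At equivalence all the acid is converted to C6H5COO-; total volume = 0.02986 + 0.05676 = 0.08662 L, so [C6H5COO-] = 0.01103/0.08662 = 0.1274 M.
Kb = Kw/Ka = 1.0e-14 / 6.3 x 10^-5 = 1.59e-10.
[OH^-] = sqrt(Kb x [C6H5COO-]) = sqrt(1.59e-10 x 0.1274) = 4.50e-6 M.
pOH = 5.35, so pH = 14.00 - 5.35 = 8.65.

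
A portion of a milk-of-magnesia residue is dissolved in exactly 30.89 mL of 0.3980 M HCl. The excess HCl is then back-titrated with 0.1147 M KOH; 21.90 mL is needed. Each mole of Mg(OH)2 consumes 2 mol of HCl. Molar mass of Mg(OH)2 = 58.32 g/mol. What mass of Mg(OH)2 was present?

0.285 g

Total n(HCl) added = 0.3980 x 0.03089 = 0.01229 mol.
n(KOH) used = 0.1147 x 0.02190 = 0.002512 mol, which equals the excess n(HCl).
So n(HCl) consumed by the sample = 0.01229 - 0.002512 = 0.009782 mol.
n(Mg(OH)2) = 0.009782 / 2 = 0.004891 mol.
mass = 0.004891 mol x 58.32 g/mol = 0.285 g.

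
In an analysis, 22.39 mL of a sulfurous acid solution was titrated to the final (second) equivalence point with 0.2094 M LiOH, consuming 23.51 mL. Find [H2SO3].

n(LiOH) = 0.2094 x 0.02351 = 0.004923 mol.
At the final (second) equivalence point, 2 mol OH^- react per mol H2SO3, so n(H2SO3) = 0.004923 / 2 = 0.002461 mol.
[H2SO3] = 0.002461 / 0.02239 L = 0.110 M.

0.110 M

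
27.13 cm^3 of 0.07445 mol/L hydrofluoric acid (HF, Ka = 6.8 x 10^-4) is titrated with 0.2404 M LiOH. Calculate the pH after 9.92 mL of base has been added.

11.99

n(acid) = 0.07445 x 0.02713 = 0.002020 mol; n(LiOH) added = 0.2404 x 0.009920 = 0.002385 mol.
Base is in excess by 0.002385 - 0.002020 = 0.0003649 mol in a total volume of 0.03705 L.
[OH^-] = 0.0003649/0.03705 = 0.009850 M, so pOH = 2.01 and pH = 14.00 - 2.01 = 11.99.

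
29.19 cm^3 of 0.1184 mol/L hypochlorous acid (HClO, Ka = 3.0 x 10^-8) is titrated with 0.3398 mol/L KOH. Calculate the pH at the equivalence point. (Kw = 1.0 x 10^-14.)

n(HClO) = 0.1184 x 0.02919 = 0.003456 mol; V(KOH) at equivalence = 0.003456/0.3398 = 0.01017 L.
At equivalence all the acid is converted to ClO-; total volume = 0.02919 + 0.01017 = 0.03936 L, so [ClO-] = 0.003456/0.03936 = 0.08781 M.
Kb = Kw/Ka = 1.0e-14 / 3.0 x 10^-8 = 3.33e-7.
[OH^-] = sqrt(Kb x [ClO-]) = sqrt(3.33e-7 x 0.08781) = 0.000171 M.
pOH = 3.77, so pH = 14.00 - 3.77 = 10.23.

10.23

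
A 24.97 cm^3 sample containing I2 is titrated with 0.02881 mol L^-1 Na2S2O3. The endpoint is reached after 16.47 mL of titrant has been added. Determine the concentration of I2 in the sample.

n(Na2S2O3) = 0.02881 x 0.01647 = 0.0004745 mol.
From the balanced equation, 2 mol Na2S2O3 reacts with 1 mol I2, so n(I2) = 0.0004745 x 1/2 = 0.0002373 mol.
[I2] = 0.0002373 / 0.02497 L = 0.00950 M.

0.00950 M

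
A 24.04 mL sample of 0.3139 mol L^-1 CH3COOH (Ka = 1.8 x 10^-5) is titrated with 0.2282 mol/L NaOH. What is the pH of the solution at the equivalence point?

8.93

n(CH3COOH) = 0.3139 x 0.02404 = 0.007546 mol; V(NaOH) at equivalence = 0.007546/0.2282 = 0.03307 L.
At equivalence all the acid is converted to CH3COO-; total volume = 0.02404 + 0.03307 = 0.05711 L, so [CH3COO-] = 0.007546/0.05711 = 0.1321 M.
Kb = Kw/Ka = 1.0e-14 / 1.8 x 10^-5 = 5.56e-10.
[OH^-] = sqrt(Kb x [CH3COO-]) = sqrt(5.56e-10 x 0.1321) = 8.57e-6 M.
pOH = 5.07, so pH = 14.00 - 5.07 = 8.93.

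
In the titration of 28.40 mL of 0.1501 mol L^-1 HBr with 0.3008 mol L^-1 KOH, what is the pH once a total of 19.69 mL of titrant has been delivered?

12.54

n(acid) = 0.1501 x 0.02840 = 0.004263 mol; n(KOH) added = 0.3008 x 0.01969 = 0.005923 mol.
Base is in excess by 0.005923 - 0.004263 = 0.001660 mol in a total volume of 0.04809 L.
[OH^-] = 0.001660/0.04809 = 0.03452 M, so pOH = 1.46 and pH = 14.00 - 1.46 = 12.54.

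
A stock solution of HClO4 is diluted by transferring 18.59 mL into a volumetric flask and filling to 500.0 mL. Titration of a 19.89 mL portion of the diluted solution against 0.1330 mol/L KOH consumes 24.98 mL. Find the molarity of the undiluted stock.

n(KOH) = 0.1330 x 0.02498 = 0.003322 mol.
n(HClO4) in the aliquot = 0.003322 mol.
[diluted HClO4] = 0.003322 / 0.01989 = 0.1670 M.
Dilution factor = 500.0/18.59 = 26.90, so [stock] = 0.1670 x 26.90 = 4.49 M.

4.49 M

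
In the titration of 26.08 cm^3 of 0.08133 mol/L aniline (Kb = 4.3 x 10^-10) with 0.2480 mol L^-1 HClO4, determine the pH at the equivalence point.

2.92

n(C6H5NH2) = 0.08133 x 0.02608 = 0.002121 mol; V(HClO4) at equivalence = 0.002121/0.2480 = 0.008553 L.
At equivalence the base is fully converted to C6H5NH3+; total volume = 0.03463 L, so [C6H5NH3+] = 0.002121/0.03463 = 0.06125 M.
Ka(C6H5NH3+) = Kw/Kb = 1.0e-14 / 4.3 x 10^-10 = 2.33e-5.
[H^+] = sqrt(Ka x [C6H5NH3+]) = sqrt(2.33e-5 x 0.06125) = 0.00119 M.
pH = -log(0.00119) = 2.92.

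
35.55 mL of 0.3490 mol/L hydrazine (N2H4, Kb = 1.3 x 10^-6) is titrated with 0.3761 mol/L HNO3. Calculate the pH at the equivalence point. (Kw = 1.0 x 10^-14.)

n(N2H4) = 0.3490 x 0.03555 = 0.01241 mol; V(HNO3) at equivalence = 0.01241/0.3761 = 0.03299 L.
At equivalence the base is fully converted to N2H5+; total volume = 0.06854 L, so [N2H5+] = 0.01241/0.06854 = 0.1810 M.
Ka(N2H5+) = Kw/Kb = 1.0e-14 / 1.3 x 10^-6 = 7.69e-9.
[H^+] = sqrt(Ka x [N2H5+]) = sqrt(7.69e-9 x 0.1810) = 3.73e-5 M.
pH = -log(3.73e-5) = 4.43.

4.43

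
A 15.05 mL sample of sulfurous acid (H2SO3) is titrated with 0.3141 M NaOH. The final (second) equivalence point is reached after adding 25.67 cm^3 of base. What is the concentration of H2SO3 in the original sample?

n(NaOH) = 0.3141 x 0.02567 = 0.008063 mol.
At the final (second) equivalence point, 2 mol OH^- react per mol H2SO3, so n(H2SO3) = 0.008063 / 2 = 0.004031 mol.
[H2SO3] = 0.004031 / 0.01505 L = 0.268 M.

0.268 M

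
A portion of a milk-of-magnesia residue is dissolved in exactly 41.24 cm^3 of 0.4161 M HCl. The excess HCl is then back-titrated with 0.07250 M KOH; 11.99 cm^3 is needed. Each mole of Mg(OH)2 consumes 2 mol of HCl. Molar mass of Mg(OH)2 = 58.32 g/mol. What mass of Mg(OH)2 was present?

Total n(HCl) added = 0.4161 x 0.04124 = 0.01716 mol.
n(KOH) used = 0.07250 x 0.01199 = 0.0008693 mol, which equals the excess n(HCl).
So n(HCl) consumed by the sample = 0.01716 - 0.0008693 = 0.01629 mol.
n(Mg(OH)2) = 0.01629 / 2 = 0.008145 mol.
mass = 0.008145 mol x 58.32 g/mol = 0.475 g.

0.475 g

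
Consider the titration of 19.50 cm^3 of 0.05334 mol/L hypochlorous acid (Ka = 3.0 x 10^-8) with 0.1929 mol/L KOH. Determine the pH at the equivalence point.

10.07

n(HClO) = 0.05334 x 0.01950 = 0.001040 mol; V(KOH) at equivalence = 0.001040/0.1929 = 0.005392 L.
At equivalence all the acid is converted to ClO-; total volume = 0.01950 + 0.005392 = 0.02489 L, so [ClO-] = 0.001040/0.02489 = 0.04179 M.
Kb = Kw/Ka = 1.0e-14 / 3.0 x 10^-8 = 3.33e-7.
[OH^-] = sqrt(Kb x [ClO-]) = sqrt(3.33e-7 x 0.04179) = 0.000118 M.
pOH = 3.93, so pH = 14.00 - 3.93 = 10.07.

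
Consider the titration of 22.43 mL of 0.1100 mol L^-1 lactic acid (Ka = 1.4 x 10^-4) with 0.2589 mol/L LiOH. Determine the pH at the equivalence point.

n(HC3H5O3) = 0.1100 x 0.02243 = 0.002467 mol; V(LiOH) at equivalence = 0.002467/0.2589 = 0.009530 L.
At equivalence all the acid is converted to C3H5O3-; total volume = 0.02243 + 0.009530 = 0.03196 L, so [C3H5O3-] = 0.002467/0.03196 = 0.07720 M.
Kb = Kw/Ka = 1.0e-14 / 1.4 x 10^-4 = 7.14e-11.
[OH^-] = sqrt(Kb x [C3H5O3-]) = sqrt(7.14e-11 x 0.07720) = 2.35e-6 M.
pOH = 5.63, so pH = 14.00 - 5.63 = 8.37.

8.37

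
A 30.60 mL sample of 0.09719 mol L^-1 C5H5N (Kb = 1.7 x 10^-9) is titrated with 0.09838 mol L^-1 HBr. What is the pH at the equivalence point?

3.27

n(C5H5N) = 0.09719 x 0.03060 = 0.002974 mol; V(HBr) at equivalence = 0.002974/0.09838 = 0.03023 L.
At equivalence the base is fully converted to C5H5NH+; total volume = 0.06083 L, so [C5H5NH+] = 0.002974/0.06083 = 0.04889 M.
Ka(C5H5NH+) = Kw/Kb = 1.0e-14 / 1.7 x 10^-9 = 5.88e-6.
[H^+] = sqrt(Ka x [C5H5NH+]) = sqrt(5.88e-6 x 0.04889) = 0.000536 M.
pH = -log(0.000536) = 3.27.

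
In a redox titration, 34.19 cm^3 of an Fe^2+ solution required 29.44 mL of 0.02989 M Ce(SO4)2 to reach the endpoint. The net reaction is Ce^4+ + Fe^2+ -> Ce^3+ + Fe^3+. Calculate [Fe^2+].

0.0257 M

n(Ce(SO4)2) = 0.02989 x 0.02944 = 0.0008800 mol.
From the balanced equation, 1 mol Ce(SO4)2 reacts with 1 mol Fe^2+, so n(Fe^2+) = 0.0008800 x 1/1 = 0.0008800 mol.
[Fe^2+] = 0.0008800 / 0.03419 L = 0.0257 M.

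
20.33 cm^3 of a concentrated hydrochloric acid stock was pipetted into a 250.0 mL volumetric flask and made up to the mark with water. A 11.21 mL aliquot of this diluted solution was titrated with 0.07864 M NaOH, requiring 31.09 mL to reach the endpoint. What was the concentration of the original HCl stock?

n(NaOH) = 0.07864 x 0.03109 = 0.002445 mol.
n(HCl) in the aliquot = 0.002445 mol.
[diluted HCl] = 0.002445 / 0.01121 = 0.2181 M.
Dilution factor = 250.0/20.33 = 12.30, so [stock] = 0.2181 x 12.30 = 2.68 M.

2.68 M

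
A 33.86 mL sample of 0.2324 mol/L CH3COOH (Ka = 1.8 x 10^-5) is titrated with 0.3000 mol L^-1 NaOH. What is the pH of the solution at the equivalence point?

8.93

n(CH3COOH) = 0.2324 x 0.03386 = 0.007869 mol; V(NaOH) at equivalence = 0.007869/0.3000 = 0.02623 L.
At equivalence all the acid is converted to CH3COO-; total volume = 0.03386 + 0.02623 = 0.06009 L, so [CH3COO-] = 0.007869/0.06009 = 0.1310 M.
Kb = Kw/Ka = 1.0e-14 / 1.8 x 10^-5 = 5.56e-10.
[OH^-] = sqrt(Kb x [CH3COO-]) = sqrt(5.56e-10 x 0.1310) = 8.53e-6 M.
pOH = 5.07, so pH = 14.00 - 5.07 = 8.93.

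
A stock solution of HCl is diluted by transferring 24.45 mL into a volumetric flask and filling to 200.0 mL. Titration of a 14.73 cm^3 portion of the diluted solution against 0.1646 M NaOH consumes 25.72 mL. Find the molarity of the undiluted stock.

n(NaOH) = 0.1646 x 0.02572 = 0.004234 mol.
n(HCl) in the aliquot = 0.004234 mol.
[diluted HCl] = 0.004234 / 0.01473 = 0.2874 M.
Dilution factor = 200.0/24.45 = 8.180, so [stock] = 0.2874 x 8.180 = 2.35 M.

2.35 M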